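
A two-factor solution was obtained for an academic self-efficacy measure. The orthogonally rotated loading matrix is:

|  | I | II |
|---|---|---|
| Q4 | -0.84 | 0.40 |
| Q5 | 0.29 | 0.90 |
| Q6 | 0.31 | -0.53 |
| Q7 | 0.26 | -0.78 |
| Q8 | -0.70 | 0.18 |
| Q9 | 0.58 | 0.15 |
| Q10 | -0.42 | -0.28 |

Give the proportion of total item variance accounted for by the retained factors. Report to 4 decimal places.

0.5641

SS loadings by factor: 1.9562, 1.9926; total = 3.9488.
Total variance with 7 standardized items is 7, so the solution explains 3.9488/7 = 0.5641.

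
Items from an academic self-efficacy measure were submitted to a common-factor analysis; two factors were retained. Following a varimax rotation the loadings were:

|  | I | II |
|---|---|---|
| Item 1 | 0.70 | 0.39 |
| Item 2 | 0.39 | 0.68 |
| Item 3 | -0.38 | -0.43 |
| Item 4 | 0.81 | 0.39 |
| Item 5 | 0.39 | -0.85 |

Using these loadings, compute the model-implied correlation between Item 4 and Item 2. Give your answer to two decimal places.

r̂ = Σ λ_i·λ_j across factors = (0.81)(0.39) + (0.39)(0.68)
  = +0.3159 +0.2652 = 0.5811

0.58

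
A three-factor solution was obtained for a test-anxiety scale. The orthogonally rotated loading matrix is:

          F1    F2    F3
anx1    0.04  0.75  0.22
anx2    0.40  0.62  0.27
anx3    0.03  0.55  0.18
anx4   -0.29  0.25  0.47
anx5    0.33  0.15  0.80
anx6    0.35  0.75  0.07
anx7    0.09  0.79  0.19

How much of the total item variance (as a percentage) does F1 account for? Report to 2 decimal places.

SS loadings for F1 = 0.04² + 0.40² + 0.03² + (-0.29)² + 0.33² + 0.35² + 0.09² = 0.4861
With 7 standardized items, total variance = 7. Proportion = 0.4861/7 = 0.0694 → 6.94%.

6.94%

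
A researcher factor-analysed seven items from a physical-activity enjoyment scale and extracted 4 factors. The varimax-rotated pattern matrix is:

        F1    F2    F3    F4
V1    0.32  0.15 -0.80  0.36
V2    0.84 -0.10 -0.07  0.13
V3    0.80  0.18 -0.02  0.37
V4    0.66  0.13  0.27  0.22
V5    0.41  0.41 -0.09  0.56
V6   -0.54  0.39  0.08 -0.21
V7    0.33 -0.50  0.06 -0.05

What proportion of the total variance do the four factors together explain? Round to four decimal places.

0.6475

Communalities: 0.8945, 0.7374, 0.8097, 0.5738, 0.6579, 0.4942, 0.3650; Σh² = 4.5325.
Total variance with 7 standardized items is 7, so the solution explains 4.5325/7 = 0.6475.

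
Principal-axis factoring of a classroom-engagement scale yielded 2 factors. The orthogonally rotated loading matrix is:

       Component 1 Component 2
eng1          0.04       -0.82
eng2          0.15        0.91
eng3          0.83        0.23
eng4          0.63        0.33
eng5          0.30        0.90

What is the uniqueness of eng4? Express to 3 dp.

h² = 0.63² + 0.33² = 0.3969 + 0.1089 = 0.5058
Uniqueness u² = 1 − h² = 1 − 0.5058 = 0.4942

0.494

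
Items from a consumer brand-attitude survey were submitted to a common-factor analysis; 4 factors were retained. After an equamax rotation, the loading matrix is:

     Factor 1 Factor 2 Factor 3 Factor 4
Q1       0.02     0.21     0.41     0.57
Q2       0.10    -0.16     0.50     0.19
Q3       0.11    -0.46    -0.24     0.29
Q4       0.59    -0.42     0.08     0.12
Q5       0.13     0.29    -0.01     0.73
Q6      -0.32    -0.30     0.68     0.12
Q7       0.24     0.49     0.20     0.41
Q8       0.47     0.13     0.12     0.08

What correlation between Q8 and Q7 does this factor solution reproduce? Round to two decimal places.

0.23

r̂ = Σ λ_i·λ_j across factors = (0.47)(0.24) + (0.13)(0.49) + (0.12)(0.20) + (0.08)(0.41)
  = +0.1128 +0.0637 +0.0240 +0.0328 = 0.2333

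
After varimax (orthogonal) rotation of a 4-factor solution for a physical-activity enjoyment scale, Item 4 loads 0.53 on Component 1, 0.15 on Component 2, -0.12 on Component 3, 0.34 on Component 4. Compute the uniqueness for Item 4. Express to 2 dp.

0.57

h² = 0.53² + 0.15² + (-0.12)² + 0.34² = 0.2809 + 0.0225 + 0.0144 + 0.1156 = 0.4334
Uniqueness u² = 1 − h² = 1 − 0.4334 = 0.5666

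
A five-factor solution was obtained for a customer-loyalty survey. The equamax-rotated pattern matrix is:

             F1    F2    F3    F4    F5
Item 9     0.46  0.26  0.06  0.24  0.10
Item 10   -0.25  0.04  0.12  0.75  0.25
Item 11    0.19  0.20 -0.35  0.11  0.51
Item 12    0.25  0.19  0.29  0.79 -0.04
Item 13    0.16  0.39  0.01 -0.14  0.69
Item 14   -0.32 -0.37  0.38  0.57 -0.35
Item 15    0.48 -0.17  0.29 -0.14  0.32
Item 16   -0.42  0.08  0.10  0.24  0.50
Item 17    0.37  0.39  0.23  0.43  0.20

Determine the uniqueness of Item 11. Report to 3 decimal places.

0.529

h² = 0.19² + 0.20² + (-0.35)² + 0.11² + 0.51² = 0.0361 + 0.0400 + 0.1225 + 0.0121 + 0.2601 = 0.4708
Uniqueness u² = 1 − h² = 1 − 0.4708 = 0.5292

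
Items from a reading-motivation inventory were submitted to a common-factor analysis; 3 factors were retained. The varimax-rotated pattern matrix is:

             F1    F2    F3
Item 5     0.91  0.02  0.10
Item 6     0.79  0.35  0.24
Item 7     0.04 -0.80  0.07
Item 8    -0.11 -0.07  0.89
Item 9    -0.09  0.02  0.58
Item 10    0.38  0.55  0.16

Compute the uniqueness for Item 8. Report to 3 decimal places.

h² = (-0.11)² + (-0.07)² + 0.89² = 0.0121 + 0.0049 + 0.7921 = 0.8091
Uniqueness u² = 1 − h² = 1 − 0.8091 = 0.1909

0.191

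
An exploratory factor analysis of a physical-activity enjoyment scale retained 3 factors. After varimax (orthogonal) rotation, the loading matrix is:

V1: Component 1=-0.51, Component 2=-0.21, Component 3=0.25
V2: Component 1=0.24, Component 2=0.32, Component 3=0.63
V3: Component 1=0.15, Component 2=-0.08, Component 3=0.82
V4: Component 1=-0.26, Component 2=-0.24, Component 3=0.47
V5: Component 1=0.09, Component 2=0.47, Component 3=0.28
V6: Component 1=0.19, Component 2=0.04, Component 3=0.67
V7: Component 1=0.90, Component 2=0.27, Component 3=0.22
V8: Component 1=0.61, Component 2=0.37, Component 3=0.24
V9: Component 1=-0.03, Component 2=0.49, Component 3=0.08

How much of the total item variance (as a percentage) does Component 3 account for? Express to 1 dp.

22.1%

SS loadings for Component 3 = 0.25² + 0.63² + 0.82² + 0.47² + 0.28² + 0.67² + 0.22² + 0.24² + 0.08² = 1.9924
With 9 standardized items, total variance = 9. Proportion = 1.9924/9 = 0.2214 → 22.14%.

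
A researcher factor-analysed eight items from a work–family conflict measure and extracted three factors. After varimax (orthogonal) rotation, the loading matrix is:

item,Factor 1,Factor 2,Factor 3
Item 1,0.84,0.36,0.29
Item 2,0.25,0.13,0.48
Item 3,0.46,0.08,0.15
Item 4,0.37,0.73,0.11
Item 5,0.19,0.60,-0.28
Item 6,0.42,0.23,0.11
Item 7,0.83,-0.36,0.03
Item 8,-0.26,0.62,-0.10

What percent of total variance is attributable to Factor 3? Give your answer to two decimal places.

SS loadings for Factor 3 = 0.29² + 0.48² + 0.15² + 0.11² + (-0.28)² + 0.11² + 0.03² + (-0.10)² = 0.4505
With 8 standardized items, total variance = 8. Proportion = 0.4505/8 = 0.0563 → 5.63%.

5.63%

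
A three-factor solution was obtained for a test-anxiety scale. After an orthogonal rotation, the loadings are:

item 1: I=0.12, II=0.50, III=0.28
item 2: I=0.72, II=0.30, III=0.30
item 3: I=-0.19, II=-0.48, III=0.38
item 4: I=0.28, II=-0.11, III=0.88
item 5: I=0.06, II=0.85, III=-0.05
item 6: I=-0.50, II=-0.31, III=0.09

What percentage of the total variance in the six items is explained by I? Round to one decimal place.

SS loadings for I = 0.12² + 0.72² + (-0.19)² + 0.28² + 0.06² + (-0.50)² = 0.9009
With 6 standardized items, total variance = 6. Proportion = 0.9009/6 = 0.1502 → 15.02%.

15.0%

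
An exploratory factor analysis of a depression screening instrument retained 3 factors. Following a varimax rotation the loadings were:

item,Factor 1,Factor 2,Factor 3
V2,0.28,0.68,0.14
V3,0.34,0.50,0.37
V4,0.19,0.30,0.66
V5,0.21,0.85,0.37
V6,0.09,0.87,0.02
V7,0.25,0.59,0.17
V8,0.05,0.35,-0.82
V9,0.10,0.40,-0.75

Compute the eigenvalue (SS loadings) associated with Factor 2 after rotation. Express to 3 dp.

SS loadings for Factor 2 = 0.68² + 0.50² + 0.30² + 0.85² + 0.87² + 0.59² + 0.35² + 0.40² = 0.4624 + 0.2500 + 0.0900 + 0.7225 + 0.7569 + 0.3481 + 0.1225 + 0.1600 = 2.9124

2.912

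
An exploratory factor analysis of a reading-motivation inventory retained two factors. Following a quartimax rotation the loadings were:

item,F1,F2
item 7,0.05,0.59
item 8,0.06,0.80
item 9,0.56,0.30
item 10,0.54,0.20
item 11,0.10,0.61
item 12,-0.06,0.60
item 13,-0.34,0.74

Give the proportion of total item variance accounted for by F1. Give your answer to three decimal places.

0.106

SS loadings for F1 = 0.05² + 0.06² + 0.56² + 0.54² + 0.10² + (-0.06)² + (-0.34)² = 0.7405
Proportion of variance = 0.7405 / 7 = 0.1058.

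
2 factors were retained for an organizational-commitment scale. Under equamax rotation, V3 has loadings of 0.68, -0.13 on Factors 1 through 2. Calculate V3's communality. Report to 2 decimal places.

h² = 0.68² + (-0.13)² = 0.4624 + 0.0169 = 0.4793

0.48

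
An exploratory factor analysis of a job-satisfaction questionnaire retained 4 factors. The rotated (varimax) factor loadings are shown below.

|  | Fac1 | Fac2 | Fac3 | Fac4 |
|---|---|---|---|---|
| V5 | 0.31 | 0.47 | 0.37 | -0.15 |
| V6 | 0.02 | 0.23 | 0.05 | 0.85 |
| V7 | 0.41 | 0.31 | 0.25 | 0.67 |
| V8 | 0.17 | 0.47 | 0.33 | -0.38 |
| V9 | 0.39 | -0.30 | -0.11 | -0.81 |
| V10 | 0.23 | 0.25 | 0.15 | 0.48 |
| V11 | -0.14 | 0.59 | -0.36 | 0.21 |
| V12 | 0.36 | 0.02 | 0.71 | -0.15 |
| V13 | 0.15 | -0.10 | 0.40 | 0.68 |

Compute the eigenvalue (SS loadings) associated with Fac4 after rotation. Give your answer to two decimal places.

SS loadings for Fac4 = (-0.15)² + 0.85² + 0.67² + (-0.38)² + (-0.81)² + 0.48² + 0.21² + (-0.15)² + 0.68² = 0.0225 + 0.7225 + 0.4489 + 0.1444 + 0.6561 + 0.2304 + 0.0441 + 0.0225 + 0.4624 = 2.7538

2.75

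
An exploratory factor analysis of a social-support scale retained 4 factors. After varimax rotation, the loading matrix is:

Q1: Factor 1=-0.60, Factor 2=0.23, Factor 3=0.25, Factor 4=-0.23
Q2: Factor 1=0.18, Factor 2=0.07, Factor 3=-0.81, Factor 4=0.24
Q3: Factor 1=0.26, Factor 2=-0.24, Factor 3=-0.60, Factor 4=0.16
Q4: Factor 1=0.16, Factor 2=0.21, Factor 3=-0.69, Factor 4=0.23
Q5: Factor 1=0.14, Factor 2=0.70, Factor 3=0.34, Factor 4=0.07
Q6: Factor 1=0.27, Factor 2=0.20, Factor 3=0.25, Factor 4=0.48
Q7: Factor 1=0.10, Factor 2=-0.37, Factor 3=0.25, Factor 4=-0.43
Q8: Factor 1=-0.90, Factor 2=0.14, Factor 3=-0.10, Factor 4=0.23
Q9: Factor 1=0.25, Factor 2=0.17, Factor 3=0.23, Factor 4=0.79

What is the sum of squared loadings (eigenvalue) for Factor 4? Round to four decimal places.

1.2862

SS loadings for Factor 4 = (-0.23)² + 0.24² + 0.16² + 0.23² + 0.07² + 0.48² + (-0.43)² + 0.23² + 0.79² = 0.0529 + 0.0576 + 0.0256 + 0.0529 + 0.0049 + 0.2304 + 0.1849 + 0.0529 + 0.6241 = 1.2862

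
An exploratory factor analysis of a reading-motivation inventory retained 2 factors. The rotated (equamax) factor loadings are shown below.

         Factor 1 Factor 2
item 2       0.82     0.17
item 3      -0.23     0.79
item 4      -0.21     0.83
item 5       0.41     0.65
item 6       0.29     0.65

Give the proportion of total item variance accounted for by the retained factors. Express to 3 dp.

Communalities: 0.7013, 0.6770, 0.7330, 0.5906, 0.5066; Σh² = 3.2085.
Total variance with 5 standardized items is 5, so the solution explains 3.2085/5 = 0.6417.

0.642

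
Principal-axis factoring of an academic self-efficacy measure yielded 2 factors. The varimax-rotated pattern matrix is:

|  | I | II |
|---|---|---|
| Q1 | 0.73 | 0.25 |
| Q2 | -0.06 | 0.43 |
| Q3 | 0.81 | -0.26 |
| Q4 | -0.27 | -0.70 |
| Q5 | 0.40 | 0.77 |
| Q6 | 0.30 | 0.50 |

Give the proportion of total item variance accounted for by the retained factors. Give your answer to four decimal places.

0.5272

SS loadings by factor: 1.5155, 1.6479; total = 3.1634.
Total variance with 6 standardized items is 6, so the solution explains 3.1634/6 = 0.5272.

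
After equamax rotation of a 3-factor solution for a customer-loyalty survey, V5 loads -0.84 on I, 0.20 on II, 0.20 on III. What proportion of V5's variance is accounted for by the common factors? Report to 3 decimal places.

h² = (-0.84)² + 0.20² + 0.20² = 0.7056 + 0.0400 + 0.0400 = 0.7856

0.786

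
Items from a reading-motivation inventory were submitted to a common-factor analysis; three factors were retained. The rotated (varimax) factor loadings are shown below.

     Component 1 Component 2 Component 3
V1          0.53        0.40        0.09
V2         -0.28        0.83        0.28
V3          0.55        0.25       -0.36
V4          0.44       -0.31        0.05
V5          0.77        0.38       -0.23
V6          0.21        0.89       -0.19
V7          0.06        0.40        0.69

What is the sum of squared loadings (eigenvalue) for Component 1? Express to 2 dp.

SS loadings for Component 1 = 0.53² + (-0.28)² + 0.55² + 0.44² + 0.77² + 0.21² + 0.06² = 0.2809 + 0.0784 + 0.3025 + 0.1936 + 0.5929 + 0.0441 + 0.0036 = 1.4960

1.50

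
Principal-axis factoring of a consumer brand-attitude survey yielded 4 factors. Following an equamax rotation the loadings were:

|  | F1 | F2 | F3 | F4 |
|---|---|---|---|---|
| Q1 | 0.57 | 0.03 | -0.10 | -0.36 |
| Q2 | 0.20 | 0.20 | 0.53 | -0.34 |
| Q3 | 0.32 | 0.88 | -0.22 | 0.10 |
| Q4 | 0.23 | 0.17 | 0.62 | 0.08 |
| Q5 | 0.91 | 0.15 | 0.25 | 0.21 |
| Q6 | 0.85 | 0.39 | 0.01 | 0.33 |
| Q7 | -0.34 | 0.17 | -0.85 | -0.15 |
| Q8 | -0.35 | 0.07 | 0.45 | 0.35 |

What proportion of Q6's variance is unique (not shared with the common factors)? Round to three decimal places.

h² = 0.85² + 0.39² + 0.01² + 0.33² = 0.7225 + 0.1521 + 0.0001 + 0.1089 = 0.9836
Uniqueness u² = 1 − h² = 1 − 0.9836 = 0.0164

0.016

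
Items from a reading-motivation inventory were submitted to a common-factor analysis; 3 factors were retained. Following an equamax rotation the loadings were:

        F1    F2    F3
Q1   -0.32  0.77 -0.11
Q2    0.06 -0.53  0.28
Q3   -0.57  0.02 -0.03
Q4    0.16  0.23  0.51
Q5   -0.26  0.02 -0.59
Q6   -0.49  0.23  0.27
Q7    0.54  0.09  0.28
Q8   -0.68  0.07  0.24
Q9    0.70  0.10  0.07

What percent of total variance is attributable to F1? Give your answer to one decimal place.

22.3%

SS loadings for F1 = (-0.32)² + 0.06² + (-0.57)² + 0.16² + (-0.26)² + (-0.49)² + 0.54² + (-0.68)² + 0.70² = 2.0082
With 9 standardized items, total variance = 9. Proportion = 2.0082/9 = 0.2231 → 22.31%.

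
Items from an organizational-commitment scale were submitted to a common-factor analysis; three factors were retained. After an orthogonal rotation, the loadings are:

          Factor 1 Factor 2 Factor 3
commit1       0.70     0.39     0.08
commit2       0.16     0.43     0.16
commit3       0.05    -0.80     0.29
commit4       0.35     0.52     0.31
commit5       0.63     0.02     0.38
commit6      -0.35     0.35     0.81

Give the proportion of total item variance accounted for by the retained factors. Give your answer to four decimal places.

Communalities: 0.6485, 0.2361, 0.7266, 0.4890, 0.5417, 0.9011; Σh² = 3.5430.
Total variance with 6 standardized items is 6, so the solution explains 3.5430/6 = 0.5905.

0.5905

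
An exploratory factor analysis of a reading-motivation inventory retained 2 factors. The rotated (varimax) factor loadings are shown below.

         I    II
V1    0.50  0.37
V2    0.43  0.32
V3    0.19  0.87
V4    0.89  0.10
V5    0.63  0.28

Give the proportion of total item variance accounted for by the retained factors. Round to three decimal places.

SS loadings by factor: 1.6600, 1.0846; total = 2.7446.
Total variance with 5 standardized items is 5, so the solution explains 2.7446/5 = 0.5489.

0.549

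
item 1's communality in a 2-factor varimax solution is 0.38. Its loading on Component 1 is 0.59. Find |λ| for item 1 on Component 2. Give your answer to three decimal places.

0.179

Under orthogonal rotation h² = Σλ², so λ_Component 2² = h² − (0.3481) = 0.38 − 0.3481 = 0.0319.
|λ| = √0.0319 = 0.1786.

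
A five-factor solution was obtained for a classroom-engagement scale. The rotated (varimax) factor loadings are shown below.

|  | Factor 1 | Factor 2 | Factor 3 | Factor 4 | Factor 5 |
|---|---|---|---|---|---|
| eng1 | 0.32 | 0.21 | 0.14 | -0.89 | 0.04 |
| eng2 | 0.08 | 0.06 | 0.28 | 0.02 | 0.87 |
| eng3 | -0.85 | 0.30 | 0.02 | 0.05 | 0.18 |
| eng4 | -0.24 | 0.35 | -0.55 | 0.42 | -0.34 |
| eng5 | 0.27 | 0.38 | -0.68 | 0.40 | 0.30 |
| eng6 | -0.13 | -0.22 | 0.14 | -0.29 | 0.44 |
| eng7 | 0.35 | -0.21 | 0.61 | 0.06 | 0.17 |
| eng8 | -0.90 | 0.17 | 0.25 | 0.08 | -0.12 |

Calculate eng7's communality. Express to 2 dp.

0.57

h² = 0.35² + (-0.21)² + 0.61² + 0.06² + 0.17² = 0.1225 + 0.0441 + 0.3721 + 0.0036 + 0.0289 = 0.5712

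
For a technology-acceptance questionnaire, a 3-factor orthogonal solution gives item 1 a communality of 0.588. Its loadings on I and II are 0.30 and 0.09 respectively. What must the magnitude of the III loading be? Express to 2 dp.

Under orthogonal rotation h² = Σλ², so λ_III² = h² − (0.0981) = 0.588 − 0.0981 = 0.4899.
|λ| = √0.4899 = 0.6999.

0.70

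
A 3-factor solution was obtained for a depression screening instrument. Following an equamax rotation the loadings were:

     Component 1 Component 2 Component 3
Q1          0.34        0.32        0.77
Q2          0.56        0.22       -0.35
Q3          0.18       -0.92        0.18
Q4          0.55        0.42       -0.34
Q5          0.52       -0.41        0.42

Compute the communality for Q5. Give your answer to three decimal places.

h² = 0.52² + (-0.41)² + 0.42² = 0.2704 + 0.1681 + 0.1764 = 0.6149

0.615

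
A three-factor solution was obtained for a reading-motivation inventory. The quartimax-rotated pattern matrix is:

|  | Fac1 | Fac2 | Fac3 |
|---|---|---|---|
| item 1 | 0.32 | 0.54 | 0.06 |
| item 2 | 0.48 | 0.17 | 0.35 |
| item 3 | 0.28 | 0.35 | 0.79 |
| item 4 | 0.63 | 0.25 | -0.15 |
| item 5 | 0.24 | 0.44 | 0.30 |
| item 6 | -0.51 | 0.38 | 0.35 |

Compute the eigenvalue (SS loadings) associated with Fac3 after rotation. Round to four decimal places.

0.9852

SS loadings for Fac3 = 0.06² + 0.35² + 0.79² + (-0.15)² + 0.30² + 0.35² = 0.0036 + 0.1225 + 0.6241 + 0.0225 + 0.0900 + 0.1225 = 0.9852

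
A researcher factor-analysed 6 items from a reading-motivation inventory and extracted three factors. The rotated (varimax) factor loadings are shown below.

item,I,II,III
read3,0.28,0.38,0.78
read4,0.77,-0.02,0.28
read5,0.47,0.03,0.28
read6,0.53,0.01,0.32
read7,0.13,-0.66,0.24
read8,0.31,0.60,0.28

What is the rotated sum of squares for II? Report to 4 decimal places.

SS loadings for II = 0.38² + (-0.02)² + 0.03² + 0.01² + (-0.66)² + 0.60² = 0.1444 + 0.0004 + 0.0009 + 0.0001 + 0.4356 + 0.3600 = 0.9414

0.9414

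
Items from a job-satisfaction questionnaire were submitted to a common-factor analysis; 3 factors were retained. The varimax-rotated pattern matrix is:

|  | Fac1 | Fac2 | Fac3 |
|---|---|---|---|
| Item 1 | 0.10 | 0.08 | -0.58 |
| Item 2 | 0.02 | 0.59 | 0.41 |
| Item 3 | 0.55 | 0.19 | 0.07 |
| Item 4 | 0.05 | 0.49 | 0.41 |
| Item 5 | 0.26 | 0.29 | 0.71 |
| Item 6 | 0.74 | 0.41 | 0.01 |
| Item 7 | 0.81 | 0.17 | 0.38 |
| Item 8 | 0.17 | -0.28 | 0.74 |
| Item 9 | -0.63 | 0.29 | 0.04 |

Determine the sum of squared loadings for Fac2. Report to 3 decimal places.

SS loadings for Fac2 = 0.08² + 0.59² + 0.19² + 0.49² + 0.29² + 0.41² + 0.17² + (-0.28)² + 0.29² = 0.0064 + 0.3481 + 0.0361 + 0.2401 + 0.0841 + 0.1681 + 0.0289 + 0.0784 + 0.0841 = 1.0743

1.074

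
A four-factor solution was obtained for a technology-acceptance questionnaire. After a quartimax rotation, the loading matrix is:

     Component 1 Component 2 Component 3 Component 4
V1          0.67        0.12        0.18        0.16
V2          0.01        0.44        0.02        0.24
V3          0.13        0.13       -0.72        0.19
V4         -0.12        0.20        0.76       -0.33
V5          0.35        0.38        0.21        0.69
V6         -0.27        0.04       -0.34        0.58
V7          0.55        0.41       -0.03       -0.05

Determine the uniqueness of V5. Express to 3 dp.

h² = 0.35² + 0.38² + 0.21² + 0.69² = 0.1225 + 0.1444 + 0.0441 + 0.4761 = 0.7871
Uniqueness u² = 1 − h² = 1 − 0.7871 = 0.2129

0.213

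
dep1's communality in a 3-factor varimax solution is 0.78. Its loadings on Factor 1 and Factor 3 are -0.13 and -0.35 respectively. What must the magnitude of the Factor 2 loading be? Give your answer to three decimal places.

0.800

Under orthogonal rotation h² = Σλ², so λ_Factor 2² = h² − (0.1394) = 0.78 − 0.1394 = 0.6406.
|λ| = √0.6406 = 0.8004.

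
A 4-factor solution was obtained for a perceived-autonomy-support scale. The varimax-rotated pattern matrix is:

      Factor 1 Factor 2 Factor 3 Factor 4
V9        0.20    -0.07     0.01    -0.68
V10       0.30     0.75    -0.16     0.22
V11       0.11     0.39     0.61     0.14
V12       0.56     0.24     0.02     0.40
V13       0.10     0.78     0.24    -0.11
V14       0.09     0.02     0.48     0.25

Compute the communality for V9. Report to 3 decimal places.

0.507

h² = 0.20² + (-0.07)² + 0.01² + (-0.68)² = 0.0400 + 0.0049 + 0.0001 + 0.4624 = 0.5074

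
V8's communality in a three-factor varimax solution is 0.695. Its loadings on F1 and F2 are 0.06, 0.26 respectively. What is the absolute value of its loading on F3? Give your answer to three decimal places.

0.790

Under orthogonal rotation h² = Σλ², so λ_F3² = h² − (0.0712) = 0.695 − 0.0712 = 0.6238.
|λ| = √0.6238 = 0.7898.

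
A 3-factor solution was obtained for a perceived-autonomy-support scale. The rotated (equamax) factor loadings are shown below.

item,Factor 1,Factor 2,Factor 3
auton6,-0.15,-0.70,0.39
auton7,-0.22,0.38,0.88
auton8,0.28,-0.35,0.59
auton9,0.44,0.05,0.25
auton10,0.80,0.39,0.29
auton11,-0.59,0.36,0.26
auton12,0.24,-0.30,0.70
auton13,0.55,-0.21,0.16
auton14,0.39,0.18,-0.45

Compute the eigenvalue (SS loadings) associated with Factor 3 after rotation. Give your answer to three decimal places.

SS loadings for Factor 3 = 0.39² + 0.88² + 0.59² + 0.25² + 0.29² + 0.26² + 0.70² + 0.16² + (-0.45)² = 0.1521 + 0.7744 + 0.3481 + 0.0625 + 0.0841 + 0.0676 + 0.4900 + 0.0256 + 0.2025 = 2.2069

2.207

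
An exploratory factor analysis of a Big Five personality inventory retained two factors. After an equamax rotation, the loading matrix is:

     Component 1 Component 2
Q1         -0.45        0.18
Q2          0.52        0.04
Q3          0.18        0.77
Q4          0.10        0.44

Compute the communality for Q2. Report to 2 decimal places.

h² = 0.52² + 0.04² = 0.2704 + 0.0016 = 0.2720

0.27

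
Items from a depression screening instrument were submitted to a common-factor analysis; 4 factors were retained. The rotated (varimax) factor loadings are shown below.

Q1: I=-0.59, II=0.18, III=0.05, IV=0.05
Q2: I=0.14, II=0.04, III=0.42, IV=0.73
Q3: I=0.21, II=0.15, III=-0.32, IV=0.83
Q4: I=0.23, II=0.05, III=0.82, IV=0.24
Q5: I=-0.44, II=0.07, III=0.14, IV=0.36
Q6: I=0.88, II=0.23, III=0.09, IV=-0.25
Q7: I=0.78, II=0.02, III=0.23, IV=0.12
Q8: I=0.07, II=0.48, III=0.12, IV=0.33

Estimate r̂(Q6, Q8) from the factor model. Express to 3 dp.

r̂ = Σ λ_i·λ_j across factors = (0.88)(0.07) + (0.23)(0.48) + (0.09)(0.12) + (-0.25)(0.33)
  = +0.0616 +0.1104 +0.0108 -0.0825 = 0.1003

0.100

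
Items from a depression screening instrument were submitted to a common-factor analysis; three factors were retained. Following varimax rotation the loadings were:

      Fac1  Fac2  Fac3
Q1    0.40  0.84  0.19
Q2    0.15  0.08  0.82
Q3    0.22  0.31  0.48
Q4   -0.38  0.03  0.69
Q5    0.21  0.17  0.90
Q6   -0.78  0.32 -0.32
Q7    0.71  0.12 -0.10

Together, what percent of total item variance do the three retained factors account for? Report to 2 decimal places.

SS loadings by factor: 1.5319, 0.9547, 2.3374; total = 4.8240.
Total variance with 7 standardized items is 7, so the solution explains 4.8240/7 = 0.6891 = 68.91%.

68.91%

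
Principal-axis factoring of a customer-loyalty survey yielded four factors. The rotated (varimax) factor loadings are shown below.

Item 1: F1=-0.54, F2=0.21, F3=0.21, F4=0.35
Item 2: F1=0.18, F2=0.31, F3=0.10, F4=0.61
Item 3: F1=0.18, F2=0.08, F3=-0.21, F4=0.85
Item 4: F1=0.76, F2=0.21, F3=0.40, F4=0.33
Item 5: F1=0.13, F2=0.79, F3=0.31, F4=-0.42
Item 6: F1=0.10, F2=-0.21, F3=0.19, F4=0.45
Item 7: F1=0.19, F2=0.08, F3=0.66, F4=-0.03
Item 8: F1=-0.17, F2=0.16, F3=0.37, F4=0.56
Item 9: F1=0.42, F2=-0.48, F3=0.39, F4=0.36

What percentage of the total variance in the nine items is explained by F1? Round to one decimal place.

13.4%

SS loadings for F1 = (-0.54)² + 0.18² + 0.18² + 0.76² + 0.13² + 0.10² + 0.19² + (-0.17)² + 0.42² = 1.2023
With 9 standardized items, total variance = 9. Proportion = 1.2023/9 = 0.1336 → 13.36%.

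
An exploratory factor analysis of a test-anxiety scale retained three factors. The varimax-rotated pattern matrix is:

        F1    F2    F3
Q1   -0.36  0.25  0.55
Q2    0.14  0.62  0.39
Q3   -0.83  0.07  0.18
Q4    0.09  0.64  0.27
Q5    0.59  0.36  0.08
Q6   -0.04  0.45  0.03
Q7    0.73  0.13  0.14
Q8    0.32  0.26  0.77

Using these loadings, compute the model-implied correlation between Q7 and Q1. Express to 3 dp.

-0.153

r̂ = Σ λ_i·λ_j across factors = (0.73)(-0.36) + (0.13)(0.25) + (0.14)(0.55)
  = -0.2628 +0.0325 +0.0770 = -0.1533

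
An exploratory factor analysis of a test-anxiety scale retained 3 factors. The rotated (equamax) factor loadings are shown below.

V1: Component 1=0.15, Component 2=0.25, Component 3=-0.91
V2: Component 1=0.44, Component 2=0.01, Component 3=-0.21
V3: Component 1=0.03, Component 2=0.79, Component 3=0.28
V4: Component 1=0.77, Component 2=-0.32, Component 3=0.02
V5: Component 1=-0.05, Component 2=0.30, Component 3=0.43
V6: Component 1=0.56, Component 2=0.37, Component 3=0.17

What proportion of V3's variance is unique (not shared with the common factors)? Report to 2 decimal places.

0.30

h² = 0.03² + 0.79² + 0.28² = 0.0009 + 0.6241 + 0.0784 = 0.7034
Uniqueness u² = 1 − h² = 1 − 0.7034 = 0.2966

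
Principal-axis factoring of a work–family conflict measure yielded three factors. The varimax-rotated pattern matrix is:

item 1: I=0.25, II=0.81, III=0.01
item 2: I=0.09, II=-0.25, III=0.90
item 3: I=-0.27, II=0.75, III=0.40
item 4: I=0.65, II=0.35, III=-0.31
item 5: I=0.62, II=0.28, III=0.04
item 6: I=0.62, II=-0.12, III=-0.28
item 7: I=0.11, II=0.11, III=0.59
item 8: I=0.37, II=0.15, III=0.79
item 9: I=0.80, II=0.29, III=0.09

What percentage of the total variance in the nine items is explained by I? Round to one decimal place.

SS loadings for I = 0.25² + 0.09² + (-0.27)² + 0.65² + 0.62² + 0.62² + 0.11² + 0.37² + 0.80² = 2.1238
With 9 standardized items, total variance = 9. Proportion = 2.1238/9 = 0.2360 → 23.60%.

23.6%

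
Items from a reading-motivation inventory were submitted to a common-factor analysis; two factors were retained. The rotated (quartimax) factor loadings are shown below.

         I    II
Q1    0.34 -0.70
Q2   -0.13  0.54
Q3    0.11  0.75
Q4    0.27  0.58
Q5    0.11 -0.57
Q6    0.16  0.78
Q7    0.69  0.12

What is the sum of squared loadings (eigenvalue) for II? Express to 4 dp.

SS loadings for II = (-0.70)² + 0.54² + 0.75² + 0.58² + (-0.57)² + 0.78² + 0.12² = 0.4900 + 0.2916 + 0.5625 + 0.3364 + 0.3249 + 0.6084 + 0.0144 = 2.6282

2.6282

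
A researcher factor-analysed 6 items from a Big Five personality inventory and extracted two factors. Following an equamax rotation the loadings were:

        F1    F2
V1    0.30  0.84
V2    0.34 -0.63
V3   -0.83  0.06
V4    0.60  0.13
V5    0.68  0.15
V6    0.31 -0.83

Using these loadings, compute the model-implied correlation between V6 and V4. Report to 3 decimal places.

0.078

r̂ = Σ λ_i·λ_j across factors = (0.31)(0.60) + (-0.83)(0.13)
  = +0.1860 -0.1079 = 0.0781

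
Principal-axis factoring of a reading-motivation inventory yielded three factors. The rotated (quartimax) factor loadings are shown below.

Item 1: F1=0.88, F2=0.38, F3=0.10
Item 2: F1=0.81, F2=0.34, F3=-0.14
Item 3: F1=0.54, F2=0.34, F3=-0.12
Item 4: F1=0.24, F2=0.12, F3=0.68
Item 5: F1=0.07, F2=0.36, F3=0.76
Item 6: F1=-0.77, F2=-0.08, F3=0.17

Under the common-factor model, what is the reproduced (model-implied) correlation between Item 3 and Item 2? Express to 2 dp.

r̂ = Σ λ_i·λ_j across factors = (0.54)(0.81) + (0.34)(0.34) + (-0.12)(-0.14)
  = +0.4374 +0.1156 +0.0168 = 0.5698

0.57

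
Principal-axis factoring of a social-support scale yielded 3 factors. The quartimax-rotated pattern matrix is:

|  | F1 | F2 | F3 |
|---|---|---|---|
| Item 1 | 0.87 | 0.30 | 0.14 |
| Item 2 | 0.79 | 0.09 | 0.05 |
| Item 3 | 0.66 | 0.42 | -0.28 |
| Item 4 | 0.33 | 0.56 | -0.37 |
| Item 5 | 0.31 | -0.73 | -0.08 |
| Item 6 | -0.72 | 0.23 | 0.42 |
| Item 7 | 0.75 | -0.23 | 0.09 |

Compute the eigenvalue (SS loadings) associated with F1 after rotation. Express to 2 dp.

3.10

SS loadings for F1 = 0.87² + 0.79² + 0.66² + 0.33² + 0.31² + (-0.72)² + 0.75² = 0.7569 + 0.6241 + 0.4356 + 0.1089 + 0.0961 + 0.5184 + 0.5625 = 3.1025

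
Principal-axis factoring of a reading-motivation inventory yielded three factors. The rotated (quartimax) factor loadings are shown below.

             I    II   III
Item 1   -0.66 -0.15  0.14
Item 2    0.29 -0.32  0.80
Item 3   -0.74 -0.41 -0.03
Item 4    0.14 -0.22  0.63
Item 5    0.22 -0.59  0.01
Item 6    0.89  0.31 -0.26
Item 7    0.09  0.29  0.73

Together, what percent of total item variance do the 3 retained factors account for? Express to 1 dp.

63.8%

SS loadings by factor: 1.9355, 0.8697, 1.6580; total = 4.4632.
Total variance with 7 standardized items is 7, so the solution explains 4.4632/7 = 0.6376 = 63.76%.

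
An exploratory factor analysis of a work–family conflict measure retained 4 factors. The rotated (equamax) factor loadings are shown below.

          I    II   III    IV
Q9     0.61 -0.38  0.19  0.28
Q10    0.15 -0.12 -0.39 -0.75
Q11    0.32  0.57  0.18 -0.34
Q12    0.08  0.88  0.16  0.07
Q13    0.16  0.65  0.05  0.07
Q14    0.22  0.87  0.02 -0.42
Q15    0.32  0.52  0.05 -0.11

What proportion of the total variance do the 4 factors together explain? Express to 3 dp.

0.656

Communalities: 0.6310, 0.7515, 0.5753, 0.8113, 0.4555, 0.9821, 0.3874; Σh² = 4.5941.
Total variance with 7 standardized items is 7, so the solution explains 4.5941/7 = 0.6563.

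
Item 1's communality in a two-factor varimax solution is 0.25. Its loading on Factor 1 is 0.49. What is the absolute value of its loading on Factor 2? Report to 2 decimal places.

0.10

Under orthogonal rotation h² = Σλ², so λ_Factor 2² = h² − (0.2401) = 0.25 − 0.2401 = 0.0099.
|λ| = √0.0099 = 0.0995.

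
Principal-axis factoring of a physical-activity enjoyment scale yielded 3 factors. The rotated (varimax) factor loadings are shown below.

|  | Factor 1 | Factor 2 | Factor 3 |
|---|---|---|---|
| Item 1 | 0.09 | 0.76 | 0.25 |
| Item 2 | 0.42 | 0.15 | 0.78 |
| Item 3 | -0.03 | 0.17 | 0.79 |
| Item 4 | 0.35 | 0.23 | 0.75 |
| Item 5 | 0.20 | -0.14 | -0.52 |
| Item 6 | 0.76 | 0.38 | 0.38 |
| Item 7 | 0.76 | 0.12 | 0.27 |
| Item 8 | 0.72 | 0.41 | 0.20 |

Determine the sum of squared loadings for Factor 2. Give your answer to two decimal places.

SS loadings for Factor 2 = 0.76² + 0.15² + 0.17² + 0.23² + (-0.14)² + 0.38² + 0.12² + 0.41² = 0.5776 + 0.0225 + 0.0289 + 0.0529 + 0.0196 + 0.1444 + 0.0144 + 0.1681 = 1.0284

1.03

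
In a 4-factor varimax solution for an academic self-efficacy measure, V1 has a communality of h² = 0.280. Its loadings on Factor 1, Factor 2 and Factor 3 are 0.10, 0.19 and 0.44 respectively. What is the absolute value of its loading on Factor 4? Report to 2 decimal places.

Under orthogonal rotation h² = Σλ², so λ_Factor 4² = h² − (0.2397) = 0.280 − 0.2397 = 0.0403.
|λ| = √0.0403 = 0.2007.

0.20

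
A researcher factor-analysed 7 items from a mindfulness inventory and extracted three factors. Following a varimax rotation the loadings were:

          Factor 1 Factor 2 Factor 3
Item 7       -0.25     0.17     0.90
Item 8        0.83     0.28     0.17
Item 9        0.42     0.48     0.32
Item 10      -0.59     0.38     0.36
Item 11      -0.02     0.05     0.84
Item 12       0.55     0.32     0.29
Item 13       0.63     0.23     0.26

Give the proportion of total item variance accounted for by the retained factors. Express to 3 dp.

SS loadings by factor: 1.9757, 0.6399, 1.9282; total = 4.5438.
Total variance with 7 standardized items is 7, so the solution explains 4.5438/7 = 0.6491.

0.649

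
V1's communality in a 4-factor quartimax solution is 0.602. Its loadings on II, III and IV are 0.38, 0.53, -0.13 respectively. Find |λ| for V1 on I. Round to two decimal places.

0.40

Under orthogonal rotation h² = Σλ², so λ_I² = h² − (0.4422) = 0.602 − 0.4422 = 0.1598.
|λ| = √0.1598 = 0.3997.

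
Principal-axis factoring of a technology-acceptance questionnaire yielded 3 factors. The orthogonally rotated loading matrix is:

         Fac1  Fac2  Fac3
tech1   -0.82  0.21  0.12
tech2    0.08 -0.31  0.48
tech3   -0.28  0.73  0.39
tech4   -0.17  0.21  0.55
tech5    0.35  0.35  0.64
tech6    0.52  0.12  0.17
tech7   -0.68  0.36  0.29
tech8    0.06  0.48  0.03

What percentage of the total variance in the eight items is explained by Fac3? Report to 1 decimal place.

15.3%

SS loadings for Fac3 = 0.12² + 0.48² + 0.39² + 0.55² + 0.64² + 0.17² + 0.29² + 0.03² = 1.2229
With 8 standardized items, total variance = 8. Proportion = 1.2229/8 = 0.1529 → 15.29%.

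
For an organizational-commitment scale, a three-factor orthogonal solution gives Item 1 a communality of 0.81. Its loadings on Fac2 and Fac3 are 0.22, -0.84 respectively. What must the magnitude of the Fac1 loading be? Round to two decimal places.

0.24

Under orthogonal rotation h² = Σλ², so λ_Fac1² = h² − (0.7540) = 0.81 − 0.7540 = 0.0560.
|λ| = √0.0560 = 0.2366.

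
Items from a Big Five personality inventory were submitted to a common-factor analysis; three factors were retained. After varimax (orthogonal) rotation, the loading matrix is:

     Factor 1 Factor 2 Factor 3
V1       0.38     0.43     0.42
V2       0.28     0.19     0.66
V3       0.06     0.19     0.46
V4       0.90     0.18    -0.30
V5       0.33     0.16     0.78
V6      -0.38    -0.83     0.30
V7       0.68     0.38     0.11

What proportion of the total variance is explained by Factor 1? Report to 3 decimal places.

0.250

SS loadings for Factor 1 = 0.38² + 0.28² + 0.06² + 0.90² + 0.33² + (-0.38)² + 0.68² = 1.7521
Proportion of variance = 1.7521 / 7 = 0.2503.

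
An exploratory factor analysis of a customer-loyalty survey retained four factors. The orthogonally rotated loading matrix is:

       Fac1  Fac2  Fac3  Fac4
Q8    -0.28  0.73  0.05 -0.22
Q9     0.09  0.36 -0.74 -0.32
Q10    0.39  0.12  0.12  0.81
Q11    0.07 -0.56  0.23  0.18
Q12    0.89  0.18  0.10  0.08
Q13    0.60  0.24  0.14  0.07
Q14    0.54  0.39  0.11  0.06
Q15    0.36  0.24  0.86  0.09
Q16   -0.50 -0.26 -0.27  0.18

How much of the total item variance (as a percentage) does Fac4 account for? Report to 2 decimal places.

SS loadings for Fac4 = (-0.22)² + (-0.32)² + 0.81² + 0.18² + 0.08² + 0.07² + 0.06² + 0.09² + 0.18² = 0.8947
With 9 standardized items, total variance = 9. Proportion = 0.8947/9 = 0.0994 → 9.94%.

9.94%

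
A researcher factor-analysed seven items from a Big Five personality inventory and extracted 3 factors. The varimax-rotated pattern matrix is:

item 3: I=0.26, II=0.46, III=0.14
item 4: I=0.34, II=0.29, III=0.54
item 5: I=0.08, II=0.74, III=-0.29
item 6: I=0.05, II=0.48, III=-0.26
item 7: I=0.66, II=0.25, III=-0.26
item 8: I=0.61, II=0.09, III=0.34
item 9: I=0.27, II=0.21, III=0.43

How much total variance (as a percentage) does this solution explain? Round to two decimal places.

SS loadings by factor: 1.0727, 1.1884, 0.8310; total = 3.0921.
Total variance with 7 standardized items is 7, so the solution explains 3.0921/7 = 0.4417 = 44.17%.

44.17%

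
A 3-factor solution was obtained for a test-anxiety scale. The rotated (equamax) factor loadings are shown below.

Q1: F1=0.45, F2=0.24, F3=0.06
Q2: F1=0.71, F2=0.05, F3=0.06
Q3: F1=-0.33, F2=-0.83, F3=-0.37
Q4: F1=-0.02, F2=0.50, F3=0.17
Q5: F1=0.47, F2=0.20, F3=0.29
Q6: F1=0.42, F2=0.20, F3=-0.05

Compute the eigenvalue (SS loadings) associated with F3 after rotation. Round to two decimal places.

SS loadings for F3 = 0.06² + 0.06² + (-0.37)² + 0.17² + 0.29² + (-0.05)² = 0.0036 + 0.0036 + 0.1369 + 0.0289 + 0.0841 + 0.0025 = 0.2596

0.26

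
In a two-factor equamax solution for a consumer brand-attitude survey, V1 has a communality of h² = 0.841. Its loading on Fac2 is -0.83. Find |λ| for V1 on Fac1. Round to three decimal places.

0.390

Under orthogonal rotation h² = Σλ², so λ_Fac1² = h² − (0.6889) = 0.841 − 0.6889 = 0.1521.
|λ| = √0.1521 = 0.3900.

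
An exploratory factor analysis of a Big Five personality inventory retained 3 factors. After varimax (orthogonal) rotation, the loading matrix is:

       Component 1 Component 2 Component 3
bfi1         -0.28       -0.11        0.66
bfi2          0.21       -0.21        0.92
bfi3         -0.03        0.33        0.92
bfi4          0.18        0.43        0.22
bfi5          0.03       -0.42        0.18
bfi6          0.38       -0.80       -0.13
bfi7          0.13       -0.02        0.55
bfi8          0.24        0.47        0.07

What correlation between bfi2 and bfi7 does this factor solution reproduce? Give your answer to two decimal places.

0.54

r̂ = Σ λ_i·λ_j across factors = (0.21)(0.13) + (-0.21)(-0.02) + (0.92)(0.55)
  = +0.0273 +0.0042 +0.5060 = 0.5375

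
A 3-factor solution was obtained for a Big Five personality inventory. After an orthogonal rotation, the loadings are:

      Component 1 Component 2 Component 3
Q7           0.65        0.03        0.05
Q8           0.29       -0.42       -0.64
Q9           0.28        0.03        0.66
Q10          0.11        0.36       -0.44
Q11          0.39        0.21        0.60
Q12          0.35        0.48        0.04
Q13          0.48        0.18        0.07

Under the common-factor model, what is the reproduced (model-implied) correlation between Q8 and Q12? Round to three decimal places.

r̂ = Σ λ_i·λ_j across factors = (0.29)(0.35) + (-0.42)(0.48) + (-0.64)(0.04)
  = +0.1015 -0.2016 -0.0256 = -0.1257

-0.126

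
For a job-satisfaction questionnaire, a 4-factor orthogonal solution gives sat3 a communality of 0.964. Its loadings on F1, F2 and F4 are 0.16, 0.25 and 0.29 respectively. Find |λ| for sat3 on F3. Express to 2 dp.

0.89

Under orthogonal rotation h² = Σλ², so λ_F3² = h² − (0.1722) = 0.964 − 0.1722 = 0.7918.
|λ| = √0.7918 = 0.8898.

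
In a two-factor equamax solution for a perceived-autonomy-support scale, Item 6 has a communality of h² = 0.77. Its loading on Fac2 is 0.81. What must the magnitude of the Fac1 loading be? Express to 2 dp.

Under orthogonal rotation h² = Σλ², so λ_Fac1² = h² − (0.6561) = 0.77 − 0.6561 = 0.1139.
|λ| = √0.1139 = 0.3375.

0.34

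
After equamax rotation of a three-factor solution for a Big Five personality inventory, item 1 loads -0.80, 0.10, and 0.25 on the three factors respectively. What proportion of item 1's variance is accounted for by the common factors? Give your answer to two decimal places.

h² = (-0.80)² + 0.10² + 0.25² = 0.6400 + 0.0100 + 0.0625 = 0.7125

0.71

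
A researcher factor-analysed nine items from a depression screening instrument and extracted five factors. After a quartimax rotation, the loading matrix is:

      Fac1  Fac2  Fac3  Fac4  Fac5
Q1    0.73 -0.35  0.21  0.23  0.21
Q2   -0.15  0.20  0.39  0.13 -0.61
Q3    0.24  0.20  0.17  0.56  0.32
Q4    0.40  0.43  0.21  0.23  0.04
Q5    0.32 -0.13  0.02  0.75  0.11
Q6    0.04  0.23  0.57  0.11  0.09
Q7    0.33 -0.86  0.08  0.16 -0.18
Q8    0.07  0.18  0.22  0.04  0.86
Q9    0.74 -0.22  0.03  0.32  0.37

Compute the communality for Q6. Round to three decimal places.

0.400

h² = 0.04² + 0.23² + 0.57² + 0.11² + 0.09² = 0.0016 + 0.0529 + 0.3249 + 0.0121 + 0.0081 = 0.3996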